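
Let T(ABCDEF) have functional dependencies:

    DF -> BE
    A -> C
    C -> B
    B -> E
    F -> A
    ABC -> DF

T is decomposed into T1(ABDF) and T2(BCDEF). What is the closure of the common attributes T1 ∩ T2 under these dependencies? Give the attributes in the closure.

T1 ∩ T2 = {BDF}.
DF → BE applies, adding E
F → A applies, adding A
A → C applies, adding C
Closure: {ABCDEF}.

ABCDEF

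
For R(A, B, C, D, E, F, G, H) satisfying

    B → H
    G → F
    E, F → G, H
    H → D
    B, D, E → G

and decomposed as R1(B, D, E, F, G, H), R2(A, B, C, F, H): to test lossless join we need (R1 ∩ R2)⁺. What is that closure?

B, D, F, H

R1 ∩ R2 = {B, F, H}.
H → D applies, adding D
Closure: {B, D, F, H}.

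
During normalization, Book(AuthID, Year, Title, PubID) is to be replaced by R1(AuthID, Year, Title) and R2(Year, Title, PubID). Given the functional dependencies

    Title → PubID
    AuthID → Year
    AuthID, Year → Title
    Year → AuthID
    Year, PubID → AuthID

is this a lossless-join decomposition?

Yes

Common attributes: R1 ∩ R2 = {Year, Title}.
Closure of {Year, Title}: Title → PubID applies, adding PubID; Year → AuthID applies, adding AuthID. So (Year, Title)⁺ = {AuthID, Year, Title, PubID}.
This closure contains every attribute of R1, so R1 ∩ R2 → R1. The join is lossless.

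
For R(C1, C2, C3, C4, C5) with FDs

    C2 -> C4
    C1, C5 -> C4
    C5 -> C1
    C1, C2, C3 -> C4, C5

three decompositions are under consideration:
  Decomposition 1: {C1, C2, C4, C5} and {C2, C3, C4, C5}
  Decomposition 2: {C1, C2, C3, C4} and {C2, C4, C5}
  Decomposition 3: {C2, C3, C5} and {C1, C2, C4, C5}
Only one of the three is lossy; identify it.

Decomposition 2

Decomposition 1: common = {C2, C4, C5}, closure = {C1, C2, C4, C5} → lossless.
Decomposition 2: common = {C2, C4}, closure = {C2, C4} → lossy.
Decomposition 3: common = {C2, C5}, closure = {C1, C2, C4, C5} → lossless.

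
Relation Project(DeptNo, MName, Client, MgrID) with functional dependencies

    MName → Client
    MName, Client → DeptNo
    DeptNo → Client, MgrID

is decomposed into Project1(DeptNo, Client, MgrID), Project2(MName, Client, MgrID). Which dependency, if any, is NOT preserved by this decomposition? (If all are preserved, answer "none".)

MName, Client → DeptNo

Check MName, Client → DeptNo: no single fragment contains all of {DeptNo, MName, Client}, and the restricted closure of {MName, Client} across the fragments never reaches {DeptNo}.
MName → Client is preserved.
DeptNo → Client, MgrID is preserved.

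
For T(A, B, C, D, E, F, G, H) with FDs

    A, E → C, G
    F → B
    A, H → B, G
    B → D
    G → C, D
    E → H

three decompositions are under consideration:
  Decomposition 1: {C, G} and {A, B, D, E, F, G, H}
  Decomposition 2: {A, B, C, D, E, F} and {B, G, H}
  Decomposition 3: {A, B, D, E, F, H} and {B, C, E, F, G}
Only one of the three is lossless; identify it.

Decomposition 1

Decomposition 1: common = {G}, closure = {C, D, G} → lossless.
Decomposition 2: common = {B}, closure = {B, D} → lossy.
Decomposition 3: common = {B, E, F}, closure = {B, D, E, F, H} → lossy.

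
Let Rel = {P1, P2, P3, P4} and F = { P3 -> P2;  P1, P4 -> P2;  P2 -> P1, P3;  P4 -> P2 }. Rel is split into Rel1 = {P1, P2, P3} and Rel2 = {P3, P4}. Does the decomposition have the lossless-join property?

Common attributes: Rel1 ∩ Rel2 = {P3}.
Closure of {P3}: P3 → P2 applies, adding P2; P2 → P1, P3 applies, adding P1. So (P3)⁺ = {P1, P2, P3}.
This closure contains every attribute of Rel1, so Rel1 ∩ Rel2 → Rel1. The join is lossless.

Yes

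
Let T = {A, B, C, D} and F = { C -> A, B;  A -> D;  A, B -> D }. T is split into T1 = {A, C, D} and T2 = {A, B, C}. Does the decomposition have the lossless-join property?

Common attributes: T1 ∩ T2 = {A, C}.
Closure of {A, C}: C → A, B applies, adding B; A → D applies, adding D. So (A, C)⁺ = {A, B, C, D}.
This closure contains every attribute of T1, so T1 ∩ T2 → T1. The join is lossless.

Yes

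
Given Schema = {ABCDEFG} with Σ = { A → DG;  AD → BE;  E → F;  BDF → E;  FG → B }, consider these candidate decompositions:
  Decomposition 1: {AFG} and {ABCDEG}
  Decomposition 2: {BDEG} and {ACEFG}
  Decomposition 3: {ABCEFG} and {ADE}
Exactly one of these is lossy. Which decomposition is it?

Decomposition 1: common = {AG}, closure = {ABDEFG} → lossless.
Decomposition 2: common = {EG}, closure = {BEFG} → lossy.
Decomposition 3: common = {AE}, closure = {ABDEFG} → lossless.

Decomposition 2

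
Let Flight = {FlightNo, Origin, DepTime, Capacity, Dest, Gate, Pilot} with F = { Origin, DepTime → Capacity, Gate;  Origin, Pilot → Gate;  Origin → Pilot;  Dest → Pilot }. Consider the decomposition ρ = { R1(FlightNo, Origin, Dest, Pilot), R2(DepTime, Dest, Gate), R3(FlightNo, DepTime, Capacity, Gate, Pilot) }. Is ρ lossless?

Chase test. Columns are FlightNo, Origin, DepTime, Capacity, Dest, Gate, Pilot; row i has aⱼ where attribute j ∈ Ri, else bᵢⱼ.
Initial tableau (one row per fragment):
  row 1: a1 a2 b13 b14 a5 b16 a7
  row 2: b21 b22 a3 b24 a5 a6 b27
  row 3: a1 b32 a3 a4 b35 a6 a7
Rows 1 and 2 agree on Dest; apply Dest→Pilot and equate their Pilot entries.
No row becomes fully distinguished — the join is lossy.

No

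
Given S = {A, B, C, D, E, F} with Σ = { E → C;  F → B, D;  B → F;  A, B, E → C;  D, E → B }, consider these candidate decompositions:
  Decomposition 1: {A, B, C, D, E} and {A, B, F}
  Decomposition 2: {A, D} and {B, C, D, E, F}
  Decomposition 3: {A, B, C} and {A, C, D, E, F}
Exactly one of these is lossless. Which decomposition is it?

Decomposition 1: common = {A, B}, closure = {A, B, D, F} → lossless.
Decomposition 2: common = {D}, closure = {D} → lossy.
Decomposition 3: common = {A, C}, closure = {A, C} → lossy.

Decomposition 1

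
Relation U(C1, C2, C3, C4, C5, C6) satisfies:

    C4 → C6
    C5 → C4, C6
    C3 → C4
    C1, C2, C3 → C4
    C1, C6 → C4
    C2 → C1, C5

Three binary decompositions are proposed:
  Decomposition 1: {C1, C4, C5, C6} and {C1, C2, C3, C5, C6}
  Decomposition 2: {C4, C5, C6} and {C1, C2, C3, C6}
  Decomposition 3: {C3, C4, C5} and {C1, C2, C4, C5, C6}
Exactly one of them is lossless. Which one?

Decomposition 1

Decomposition 1: common = {C1, C5, C6}, closure = {C1, C4, C5, C6} → lossless.
Decomposition 2: common = {C6}, closure = {C6} → lossy.
Decomposition 3: common = {C4, C5}, closure = {C4, C5, C6} → lossy.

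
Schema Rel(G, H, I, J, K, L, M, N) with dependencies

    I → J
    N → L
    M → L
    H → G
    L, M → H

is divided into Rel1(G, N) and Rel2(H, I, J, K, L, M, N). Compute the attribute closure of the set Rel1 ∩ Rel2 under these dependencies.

L, N

Rel1 ∩ Rel2 = {N}.
N → L applies, adding L
Closure: {L, N}.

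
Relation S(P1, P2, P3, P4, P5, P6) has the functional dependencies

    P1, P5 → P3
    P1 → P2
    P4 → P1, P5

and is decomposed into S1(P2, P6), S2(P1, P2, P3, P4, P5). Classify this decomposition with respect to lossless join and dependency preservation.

Lossless test: (P2)⁺ = {P2}, which is a superkey of neither fragment — lossy.
Dependency preservation: every FD's attributes lie within a single fragment, so each can be enforced locally — preserved.

lossy but dependency-preserving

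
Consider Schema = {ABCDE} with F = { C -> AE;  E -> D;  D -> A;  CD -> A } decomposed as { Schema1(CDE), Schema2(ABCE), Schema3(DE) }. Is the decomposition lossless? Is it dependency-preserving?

lossless but not dependency-preserving

Lossless test (chase): Rows 1 and 2 agree on C; apply C→AE and equate their AE entries. Rows 1 and 2 agree on E; apply E→D and equate their D entries. Rows 1 and 3 agree on D; apply D→A and equate their A entries. Row 2 is now all distinguished symbols — the join is lossless.
Dependency preservation: the restricted closure of {D} across the fragments never reaches {A}, so D → A cannot be enforced without a join — not preserved.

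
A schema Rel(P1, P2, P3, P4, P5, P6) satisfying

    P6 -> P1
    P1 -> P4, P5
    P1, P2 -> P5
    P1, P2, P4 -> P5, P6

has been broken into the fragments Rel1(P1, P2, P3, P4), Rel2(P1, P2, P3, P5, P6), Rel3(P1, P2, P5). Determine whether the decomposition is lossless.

Yes

Chase test. Columns are P1, P2, P3, P4, P5, P6; row i has aⱼ where attribute j ∈ Reli, else bᵢⱼ.
Initial tableau (one row per fragment):
  row 1: a1 a2 a3 a4 b15 b16
  row 2: a1 a2 a3 b24 a5 a6
  row 3: a1 a2 b33 b34 a5 b36
Rows 1 and 2 agree on P1; apply P1→P4, P5 and equate their P4, P5 entries.
Rows 1 and 3 agree on P1; apply P1→P4, P5 and equate their P4, P5 entries.
Rows 1 and 2 agree on P1, P2, P4; apply P1, P2, P4→P5, P6 and equate their P5, P6 entries.
Rows 1 and 3 agree on P1, P2, P4; apply P1, P2, P4→P5, P6 and equate their P5, P6 entries.
Row 1 is now all distinguished symbols — the join is lossless.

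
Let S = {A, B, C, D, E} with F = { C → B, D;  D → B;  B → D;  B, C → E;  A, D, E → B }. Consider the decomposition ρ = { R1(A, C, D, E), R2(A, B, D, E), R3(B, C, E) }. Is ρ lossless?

Chase test. Columns are A, B, C, D, E; row i has aⱼ where attribute j ∈ Ri, else bᵢⱼ.
Initial tableau (one row per fragment):
  row 1: a1 b12 a3 a4 a5
  row 2: a1 a2 b23 a4 a5
  row 3: b31 a2 a3 b34 a5
Rows 1 and 3 agree on C; apply C→B, D and equate their B, D entries.
Row 1 is now all distinguished symbols — the join is lossless.

Yes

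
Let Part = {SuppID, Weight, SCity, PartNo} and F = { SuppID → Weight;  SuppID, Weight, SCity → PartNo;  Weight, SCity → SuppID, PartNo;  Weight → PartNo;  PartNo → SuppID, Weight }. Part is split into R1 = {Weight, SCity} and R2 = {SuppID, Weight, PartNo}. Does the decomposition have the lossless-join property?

Common attributes: R1 ∩ R2 = {Weight}.
Closure of {Weight}: Weight → PartNo applies, adding PartNo; PartNo → SuppID, Weight applies, adding SuppID. So (Weight)⁺ = {SuppID, Weight, PartNo}.
This closure contains every attribute of R2, so R1 ∩ R2 → R2. The join is lossless.

Yes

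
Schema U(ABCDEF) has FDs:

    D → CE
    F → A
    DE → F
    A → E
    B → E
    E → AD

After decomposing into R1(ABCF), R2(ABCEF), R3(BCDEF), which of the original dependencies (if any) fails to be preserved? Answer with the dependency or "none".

none

D → CE lies within R3.
F → A lies within R1.
DE → F lies within R3.
A → E lies within R2.
B → E lies within R2.
E → AD: restricted closure across fragments reaches AD.
Every dependency is enforceable on the fragments, so the decomposition is dependency-preserving.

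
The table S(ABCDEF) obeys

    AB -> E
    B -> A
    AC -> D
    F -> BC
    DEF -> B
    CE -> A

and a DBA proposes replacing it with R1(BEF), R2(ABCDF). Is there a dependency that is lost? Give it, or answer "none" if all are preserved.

Check CE → A: no single fragment contains all of {ACE}, and the restricted closure of {CE} across the fragments never reaches {A}.
AB → E is preserved.
B → A is preserved.
AC → D is preserved.
F → BC is preserved.
DEF → B is preserved.

CE -> A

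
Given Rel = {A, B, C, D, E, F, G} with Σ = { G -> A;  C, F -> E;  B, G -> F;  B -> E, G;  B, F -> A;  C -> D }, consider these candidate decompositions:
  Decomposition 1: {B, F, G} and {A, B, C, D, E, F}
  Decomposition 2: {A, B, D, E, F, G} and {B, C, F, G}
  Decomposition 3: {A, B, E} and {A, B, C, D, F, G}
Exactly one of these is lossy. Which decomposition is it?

Decomposition 2

Decomposition 1: common = {B, F}, closure = {A, B, E, F, G} → lossless.
Decomposition 2: common = {B, F, G}, closure = {A, B, E, F, G} → lossy.
Decomposition 3: common = {A, B}, closure = {A, B, E, F, G} → lossless.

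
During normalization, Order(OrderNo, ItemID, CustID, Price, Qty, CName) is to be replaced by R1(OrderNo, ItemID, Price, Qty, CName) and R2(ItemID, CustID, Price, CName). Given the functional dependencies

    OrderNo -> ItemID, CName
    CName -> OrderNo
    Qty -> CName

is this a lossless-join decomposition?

No

Common attributes: R1 ∩ R2 = {ItemID, Price, CName}.
Closure of {ItemID, Price, CName}: CName → OrderNo applies, adding OrderNo. So (ItemID, Price, CName)⁺ = {OrderNo, ItemID, Price, CName}.
The closure contains neither all of R1 = {OrderNo, ItemID, Price, Qty, CName} nor all of R2 = {ItemID, CustID, Price, CName}, so the common attributes are not a superkey of either fragment. The join is lossy.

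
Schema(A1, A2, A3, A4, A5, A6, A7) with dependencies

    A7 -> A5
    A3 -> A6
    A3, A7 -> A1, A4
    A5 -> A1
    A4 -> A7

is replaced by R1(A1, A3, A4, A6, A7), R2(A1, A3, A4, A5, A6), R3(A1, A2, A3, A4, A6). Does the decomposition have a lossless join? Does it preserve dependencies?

lossless but not dependency-preserving

Lossless test (chase): Rows 1 and 2 agree on A4; apply A4→A7 and equate their A7 entries. Rows 1 and 3 agree on A4; apply A4→A7 and equate their A7 entries. Rows 1 and 2 agree on A7; apply A7→A5 and equate their A5 entries. Rows 1 and 3 agree on A7; apply A7→A5 and equate their A5 entries. Row 3 is now all distinguished symbols — the join is lossless.
Dependency preservation: the restricted closure of {A7} across the fragments never reaches {A5}, so A7 → A5 cannot be enforced without a join — not preserved.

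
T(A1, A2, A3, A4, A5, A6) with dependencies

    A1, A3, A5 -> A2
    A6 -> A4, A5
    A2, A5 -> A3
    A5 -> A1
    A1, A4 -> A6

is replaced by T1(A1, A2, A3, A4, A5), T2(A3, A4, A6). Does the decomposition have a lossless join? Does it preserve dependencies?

Lossless test: (A3, A4)⁺ = {A3, A4}, which is a superkey of neither fragment — lossy.
Dependency preservation: the restricted closure of {A6} across the fragments never reaches {A4, A5}, so A6 → A4, A5 cannot be enforced without a join — not preserved.

lossy and not dependency-preserving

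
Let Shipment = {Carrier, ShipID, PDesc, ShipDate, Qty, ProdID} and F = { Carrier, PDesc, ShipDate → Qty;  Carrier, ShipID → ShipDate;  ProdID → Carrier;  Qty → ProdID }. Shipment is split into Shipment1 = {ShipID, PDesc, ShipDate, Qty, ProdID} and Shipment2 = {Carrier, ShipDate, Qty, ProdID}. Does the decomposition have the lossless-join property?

Yes

Common attributes: Shipment1 ∩ Shipment2 = {ShipDate, Qty, ProdID}.
Closure of {ShipDate, Qty, ProdID}: ProdID → Carrier applies, adding Carrier. So (ShipDate, Qty, ProdID)⁺ = {Carrier, ShipDate, Qty, ProdID}.
This closure contains every attribute of Shipment2, so Shipment1 ∩ Shipment2 → Shipment2. The join is lossless.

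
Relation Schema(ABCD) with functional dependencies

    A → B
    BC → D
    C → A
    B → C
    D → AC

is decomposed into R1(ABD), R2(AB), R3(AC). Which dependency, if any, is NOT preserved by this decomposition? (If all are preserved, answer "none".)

none

A → B lies within R1.
BC → D: restricted closure across fragments reaches D.
C → A lies within R3.
B → C: restricted closure across fragments reaches C.
D → AC: restricted closure across fragments reaches AC.
Every dependency is enforceable on the fragments, so the decomposition is dependency-preserving.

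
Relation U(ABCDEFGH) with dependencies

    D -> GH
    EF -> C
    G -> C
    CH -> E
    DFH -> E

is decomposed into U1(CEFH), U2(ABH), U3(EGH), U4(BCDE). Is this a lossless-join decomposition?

No

Chase test. Columns are ABCDEFGH; row i has aⱼ where attribute j ∈ Ui, else bᵢⱼ.
Initial tableau (one row per fragment):
  row 1: b11 b12 a3 b14 a5 a6 b17 a8
  row 2: a1 a2 b23 b24 b25 b26 b27 a8
  row 3: b31 b32 b33 b34 a5 b36 a7 a8
  row 4: b41 a2 a3 a4 a5 b46 b47 b48
No row becomes fully distinguished — the join is lossy.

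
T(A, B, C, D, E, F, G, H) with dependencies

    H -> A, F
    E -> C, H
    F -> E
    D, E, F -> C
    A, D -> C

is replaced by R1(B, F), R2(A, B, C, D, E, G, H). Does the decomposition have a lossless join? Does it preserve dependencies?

Lossless test: (B)⁺ = {B}, which is a superkey of neither fragment — lossy.
Dependency preservation: the restricted closure of {H} across the fragments never reaches {A, F}, so H → A, F cannot be enforced without a join — not preserved.

lossy and not dependency-preserving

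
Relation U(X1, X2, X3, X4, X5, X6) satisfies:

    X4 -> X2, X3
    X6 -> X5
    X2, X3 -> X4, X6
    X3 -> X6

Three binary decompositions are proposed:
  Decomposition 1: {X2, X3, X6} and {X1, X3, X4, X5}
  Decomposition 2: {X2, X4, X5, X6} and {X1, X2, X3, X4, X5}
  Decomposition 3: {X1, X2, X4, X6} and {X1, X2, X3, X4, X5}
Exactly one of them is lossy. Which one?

Decomposition 1

Decomposition 1: common = {X3}, closure = {X3, X5, X6} → lossy.
Decomposition 2: common = {X2, X4, X5}, closure = {X2, X3, X4, X5, X6} → lossless.
Decomposition 3: common = {X1, X2, X4}, closure = {X1, X2, X3, X4, X5, X6} → lossless.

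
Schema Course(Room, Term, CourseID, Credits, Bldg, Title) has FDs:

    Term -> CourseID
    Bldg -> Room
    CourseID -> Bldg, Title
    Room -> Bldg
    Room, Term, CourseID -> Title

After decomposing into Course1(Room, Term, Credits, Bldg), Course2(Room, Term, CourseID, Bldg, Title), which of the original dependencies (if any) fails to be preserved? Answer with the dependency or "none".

Term → CourseID lies within Course2.
Bldg → Room lies within Course1.
CourseID → Bldg, Title lies within Course2.
Room → Bldg lies within Course1.
Room, Term, CourseID → Title lies within Course2.
Every dependency is enforceable on the fragments, so the decomposition is dependency-preserving.

none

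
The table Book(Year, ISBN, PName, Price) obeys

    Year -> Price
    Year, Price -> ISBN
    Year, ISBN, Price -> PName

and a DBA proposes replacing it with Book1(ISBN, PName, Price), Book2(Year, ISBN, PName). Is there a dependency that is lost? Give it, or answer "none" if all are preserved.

Year -> Price

Check Year → Price: no single fragment contains all of {Year, Price}, and the restricted closure of {Year} across the fragments never reaches {Price}.
Year, Price → ISBN is preserved.
Year, ISBN, Price → PName is preserved.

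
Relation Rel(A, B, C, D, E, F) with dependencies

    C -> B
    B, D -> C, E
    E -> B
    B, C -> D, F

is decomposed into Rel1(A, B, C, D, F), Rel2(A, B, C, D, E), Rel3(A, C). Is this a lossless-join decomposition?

Chase test. Columns are A, B, C, D, E, F; row i has aⱼ where attribute j ∈ Reli, else bᵢⱼ.
Initial tableau (one row per fragment):
  row 1: a1 a2 a3 a4 b15 a6
  row 2: a1 a2 a3 a4 a5 b26
  row 3: a1 b32 a3 b34 b35 b36
Rows 1 and 3 agree on C; apply C→B and equate their B entries.
Rows 1 and 2 agree on B, D; apply B, D→C, E and equate their C, E entries.
Rows 1 and 2 agree on B, C; apply B, C→D, F and equate their D, F entries.
Rows 1 and 3 agree on B, C; apply B, C→D, F and equate their D, F entries.
Rows 1 and 3 agree on B, D; apply B, D→C, E and equate their C, E entries.
Row 1 is now all distinguished symbols — the join is lossless.

Yes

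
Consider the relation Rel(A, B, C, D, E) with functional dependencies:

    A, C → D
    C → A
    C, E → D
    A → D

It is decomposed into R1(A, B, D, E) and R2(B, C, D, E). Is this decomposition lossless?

Common attributes: R1 ∩ R2 = {B, D, E}.
No dependency enlarges {B, D, E}, so (B, D, E)⁺ = {B, D, E}.
The closure contains neither all of R1 = {A, B, D, E} nor all of R2 = {B, C, D, E}, so the common attributes are not a superkey of either fragment. The join is lossy.

No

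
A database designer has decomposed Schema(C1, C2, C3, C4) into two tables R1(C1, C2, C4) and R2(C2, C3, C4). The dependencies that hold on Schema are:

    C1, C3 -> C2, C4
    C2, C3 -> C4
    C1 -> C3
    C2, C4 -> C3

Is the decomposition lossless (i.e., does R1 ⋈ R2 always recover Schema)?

Yes

Common attributes: R1 ∩ R2 = {C2, C4}.
Closure of {C2, C4}: C2, C4 → C3 applies, adding C3. So (C2, C4)⁺ = {C2, C3, C4}.
This closure contains every attribute of R2, so R1 ∩ R2 → R2. The join is lossless.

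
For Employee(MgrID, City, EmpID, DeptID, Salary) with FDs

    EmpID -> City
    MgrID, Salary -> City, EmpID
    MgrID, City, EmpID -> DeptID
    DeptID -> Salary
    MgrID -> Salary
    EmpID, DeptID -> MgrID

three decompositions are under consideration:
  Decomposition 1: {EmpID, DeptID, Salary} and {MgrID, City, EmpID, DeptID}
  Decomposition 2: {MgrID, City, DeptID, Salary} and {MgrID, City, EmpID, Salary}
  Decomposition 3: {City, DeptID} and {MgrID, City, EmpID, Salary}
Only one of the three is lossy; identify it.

Decomposition 3

Decomposition 1: common = {EmpID, DeptID}, closure = {MgrID, City, EmpID, DeptID, Salary} → lossless.
Decomposition 2: common = {MgrID, City, Salary}, closure = {MgrID, City, EmpID, DeptID, Salary} → lossless.
Decomposition 3: common = {City}, closure = {City} → lossy.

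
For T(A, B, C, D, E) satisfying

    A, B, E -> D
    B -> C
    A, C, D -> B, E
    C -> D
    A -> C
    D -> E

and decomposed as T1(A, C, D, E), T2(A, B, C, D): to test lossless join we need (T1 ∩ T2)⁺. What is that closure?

T1 ∩ T2 = {A, C, D}.
A, C, D → B, E applies, adding B, E
Closure: {A, B, C, D, E}.

A, B, C, D, E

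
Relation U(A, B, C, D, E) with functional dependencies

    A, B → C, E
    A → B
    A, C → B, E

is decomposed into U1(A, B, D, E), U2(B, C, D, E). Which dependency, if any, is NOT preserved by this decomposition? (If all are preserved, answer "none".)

A, B → C, E

Check A, B → C, E: no single fragment contains all of {A, B, C, E}, and the restricted closure of {A, B} across the fragments never reaches {C, E}.
A → B is preserved.
A, C → B, E is preserved.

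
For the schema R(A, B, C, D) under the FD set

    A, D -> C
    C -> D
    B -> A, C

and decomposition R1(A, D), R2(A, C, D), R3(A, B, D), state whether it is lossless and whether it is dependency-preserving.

lossless and dependency-preserving

Lossless test (chase): Rows 1 and 2 agree on A, D; apply A, D→C and equate their C entries. Rows 1 and 3 agree on A, D; apply A, D→C and equate their C entries. Row 3 is now all distinguished symbols — the join is lossless.
Dependency preservation: B → A, C is not contained in any single fragment, but the restricted closure of its left-hand side across the fragments still reaches the right-hand side; the remaining FDs each lie inside some fragment. All dependencies are preserved.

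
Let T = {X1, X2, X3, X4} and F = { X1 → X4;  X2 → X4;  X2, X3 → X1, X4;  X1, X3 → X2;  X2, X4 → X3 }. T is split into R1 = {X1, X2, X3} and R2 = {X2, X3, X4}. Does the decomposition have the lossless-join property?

Common attributes: R1 ∩ R2 = {X2, X3}.
Closure of {X2, X3}: X2 → X4 applies, adding X4; X2, X3 → X1, X4 applies, adding X1. So (X2, X3)⁺ = {X1, X2, X3, X4}.
This closure contains every attribute of R1, so R1 ∩ R2 → R1. The join is lossless.

Yes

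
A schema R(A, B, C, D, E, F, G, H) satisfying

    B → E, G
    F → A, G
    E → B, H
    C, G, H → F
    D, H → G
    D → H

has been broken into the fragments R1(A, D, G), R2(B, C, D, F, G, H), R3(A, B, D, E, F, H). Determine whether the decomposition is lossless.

Yes

Chase test. Columns are A, B, C, D, E, F, G, H; row i has aⱼ where attribute j ∈ Ri, else bᵢⱼ.
Initial tableau (one row per fragment):
  row 1: a1 b12 b13 a4 b15 b16 a7 b18
  row 2: b21 a2 a3 a4 b25 a6 a7 a8
  row 3: a1 a2 b33 a4 a5 a6 b37 a8
Rows 2 and 3 agree on B; apply B→E, G and equate their E, G entries.
Rows 2 and 3 agree on F; apply F→A, G and equate their A, G entries.
Rows 1 and 2 agree on D; apply D→H and equate their H entries.
Row 2 is now all distinguished symbols — the join is lossless.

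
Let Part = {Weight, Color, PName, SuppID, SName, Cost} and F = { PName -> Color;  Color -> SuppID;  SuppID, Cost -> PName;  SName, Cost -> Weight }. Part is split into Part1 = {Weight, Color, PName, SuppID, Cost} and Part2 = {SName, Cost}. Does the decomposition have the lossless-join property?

No

Common attributes: Part1 ∩ Part2 = {Cost}.
No dependency enlarges {Cost}, so (Cost)⁺ = {Cost}.
The closure contains neither all of Part1 = {Weight, Color, PName, SuppID, Cost} nor all of Part2 = {SName, Cost}, so the common attributes are not a superkey of either fragment. The join is lossy.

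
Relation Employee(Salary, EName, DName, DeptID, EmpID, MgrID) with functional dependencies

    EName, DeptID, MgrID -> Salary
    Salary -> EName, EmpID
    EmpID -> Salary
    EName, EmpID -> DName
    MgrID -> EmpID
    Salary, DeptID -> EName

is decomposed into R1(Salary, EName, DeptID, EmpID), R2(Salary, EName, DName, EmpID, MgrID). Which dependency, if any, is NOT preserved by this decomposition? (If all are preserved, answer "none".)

EName, DeptID, MgrID → Salary: restricted closure across fragments reaches Salary.
Salary → EName, EmpID lies within R1.
EmpID → Salary lies within R1.
EName, EmpID → DName lies within R2.
MgrID → EmpID lies within R2.
Salary, DeptID → EName lies within R1.
Every dependency is enforceable on the fragments, so the decomposition is dependency-preserving.

none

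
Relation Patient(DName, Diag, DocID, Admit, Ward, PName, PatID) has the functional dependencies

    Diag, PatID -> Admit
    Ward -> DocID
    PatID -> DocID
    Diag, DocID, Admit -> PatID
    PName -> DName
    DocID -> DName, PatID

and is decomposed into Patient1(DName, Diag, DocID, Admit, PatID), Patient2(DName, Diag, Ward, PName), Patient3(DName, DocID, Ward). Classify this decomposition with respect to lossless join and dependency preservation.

lossless and dependency-preserving

Lossless test (chase): Rows 2 and 3 agree on Ward; apply Ward→DocID and equate their DocID entries. Rows 1 and 2 agree on DocID; apply DocID→DName, PatID and equate their DName, PatID entries. Rows 1 and 3 agree on DocID; apply DocID→DName, PatID and equate their DName, PatID entries. Rows 1 and 2 agree on Diag, PatID; apply Diag, PatID→Admit and equate their Admit entries. Row 2 is now all distinguished symbols — the join is lossless.
Dependency preservation: every FD's attributes lie within a single fragment, so each can be enforced locally — preserved.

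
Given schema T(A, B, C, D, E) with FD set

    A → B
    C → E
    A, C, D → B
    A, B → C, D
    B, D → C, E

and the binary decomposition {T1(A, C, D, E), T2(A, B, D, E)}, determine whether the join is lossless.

Common attributes: T1 ∩ T2 = {A, D, E}.
Closure of {A, D, E}: A → B applies, adding B; A, B → C, D applies, adding C. So (A, D, E)⁺ = {A, B, C, D, E}.
This closure contains every attribute of T1, so T1 ∩ T2 → T1. The join is lossless.

Yes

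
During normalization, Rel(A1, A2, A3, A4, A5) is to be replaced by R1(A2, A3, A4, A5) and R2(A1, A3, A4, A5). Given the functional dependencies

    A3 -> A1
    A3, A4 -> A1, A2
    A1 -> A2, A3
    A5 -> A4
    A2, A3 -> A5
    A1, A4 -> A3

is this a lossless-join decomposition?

Common attributes: R1 ∩ R2 = {A3, A4, A5}.
Closure of {A3, A4, A5}: A3 → A1 applies, adding A1; A3, A4 → A1, A2 applies, adding A2. So (A3, A4, A5)⁺ = {A1, A2, A3, A4, A5}.
This closure contains every attribute of R1, so R1 ∩ R2 → R1. The join is lossless.

Yes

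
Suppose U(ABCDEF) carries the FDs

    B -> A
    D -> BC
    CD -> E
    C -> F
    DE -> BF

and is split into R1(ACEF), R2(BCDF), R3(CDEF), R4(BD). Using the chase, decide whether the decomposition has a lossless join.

Chase test. Columns are ABCDEF; row i has aⱼ where attribute j ∈ Ri, else bᵢⱼ.
Initial tableau (one row per fragment):
  row 1: a1 b12 a3 b14 a5 a6
  row 2: b21 a2 a3 a4 b25 a6
  row 3: b31 b32 a3 a4 a5 a6
  row 4: b41 a2 b43 a4 b45 b46
Rows 2 and 4 agree on B; apply B→A and equate their A entries.
Rows 2 and 3 agree on D; apply D→BC and equate their BC entries.
Rows 2 and 4 agree on D; apply D→BC and equate their BC entries.
Rows 2 and 3 agree on CD; apply CD→E and equate their E entries.
Rows 2 and 4 agree on CD; apply CD→E and equate their E entries.
Rows 1 and 4 agree on C; apply C→F and equate their F entries.
Rows 2 and 3 agree on B; apply B→A and equate their A entries.
No row becomes fully distinguished — the join is lossy.

No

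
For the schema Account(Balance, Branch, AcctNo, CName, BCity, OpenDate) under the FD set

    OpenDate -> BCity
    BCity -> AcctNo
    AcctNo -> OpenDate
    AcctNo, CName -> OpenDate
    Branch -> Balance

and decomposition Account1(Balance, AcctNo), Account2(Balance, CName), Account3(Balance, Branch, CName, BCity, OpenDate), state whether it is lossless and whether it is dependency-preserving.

Lossless test (chase): applying each FD to every pair of rows produces no changes in the tableau, so no row becomes fully distinguished — the join is lossy.
Dependency preservation: the restricted closure of {BCity} across the fragments never reaches {AcctNo}, so BCity → AcctNo cannot be enforced without a join — not preserved.

lossy and not dependency-preserving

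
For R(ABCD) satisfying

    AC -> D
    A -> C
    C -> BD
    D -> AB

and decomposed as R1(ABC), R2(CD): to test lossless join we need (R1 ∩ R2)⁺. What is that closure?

R1 ∩ R2 = {C}.
C → BD applies, adding BD
D → AB applies, adding A
Closure: {ABCD}.

ABCD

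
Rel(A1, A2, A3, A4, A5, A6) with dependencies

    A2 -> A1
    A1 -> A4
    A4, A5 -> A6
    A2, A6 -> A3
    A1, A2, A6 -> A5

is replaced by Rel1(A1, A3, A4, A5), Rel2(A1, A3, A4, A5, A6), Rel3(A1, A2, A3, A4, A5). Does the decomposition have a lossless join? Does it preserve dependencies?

lossless but not dependency-preserving

Lossless test (chase): Rows 1 and 2 agree on A4, A5; apply A4, A5→A6 and equate their A6 entries. Rows 1 and 3 agree on A4, A5; apply A4, A5→A6 and equate their A6 entries. Row 3 is now all distinguished symbols — the join is lossless.
Dependency preservation: the restricted closure of {A2, A6} across the fragments never reaches {A3}, so A2, A6 → A3 cannot be enforced without a join — not preserved.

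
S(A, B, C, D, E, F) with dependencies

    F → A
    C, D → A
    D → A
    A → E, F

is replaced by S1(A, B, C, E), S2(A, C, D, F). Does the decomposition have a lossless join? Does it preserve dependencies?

Lossless test: (A, C)⁺ = {A, C, E, F}, which is a superkey of neither fragment — lossy.
Dependency preservation: A → E, F is not contained in any single fragment, but the restricted closure of its left-hand side across the fragments still reaches the right-hand side; the remaining FDs each lie inside some fragment. All dependencies are preserved.

lossy but dependency-preserving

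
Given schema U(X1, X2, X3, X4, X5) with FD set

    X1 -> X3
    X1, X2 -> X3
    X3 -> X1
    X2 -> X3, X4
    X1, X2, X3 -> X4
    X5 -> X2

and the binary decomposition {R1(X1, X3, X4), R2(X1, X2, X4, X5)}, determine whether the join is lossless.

Yes

Common attributes: R1 ∩ R2 = {X1, X4}.
Closure of {X1, X4}: X1 → X3 applies, adding X3. So (X1, X4)⁺ = {X1, X3, X4}.
This closure contains every attribute of R1, so R1 ∩ R2 → R1. The join is lossless.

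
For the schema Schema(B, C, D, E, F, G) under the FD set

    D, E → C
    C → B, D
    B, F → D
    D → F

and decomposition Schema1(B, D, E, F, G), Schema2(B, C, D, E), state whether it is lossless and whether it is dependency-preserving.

lossless and dependency-preserving

Lossless test: (B, D, E)⁺ = {B, C, D, E, F}, which contains all of one fragment — lossless.
Dependency preservation: every FD's attributes lie within a single fragment, so each can be enforced locally — preserved.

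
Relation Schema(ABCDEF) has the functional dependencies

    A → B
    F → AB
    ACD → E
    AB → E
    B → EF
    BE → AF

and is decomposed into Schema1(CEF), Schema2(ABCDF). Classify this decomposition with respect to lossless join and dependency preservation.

Lossless test: (CF)⁺ = {ABCEF}, which contains all of one fragment — lossless.
Dependency preservation: ACD → E; AB → E; B → EF; BE → AF are not contained in any single fragment, but the restricted closure of each left-hand side across the fragments still reaches the right-hand side; the remaining FDs each lie inside some fragment. All dependencies are preserved.

lossless and dependency-preserving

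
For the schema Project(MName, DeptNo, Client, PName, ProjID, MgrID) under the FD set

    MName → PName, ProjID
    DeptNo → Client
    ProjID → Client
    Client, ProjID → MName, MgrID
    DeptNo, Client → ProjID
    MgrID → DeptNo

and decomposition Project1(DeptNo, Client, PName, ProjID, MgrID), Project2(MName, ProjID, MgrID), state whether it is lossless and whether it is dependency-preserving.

Lossless test: (ProjID, MgrID)⁺ = {MName, DeptNo, Client, PName, ProjID, MgrID}, which contains all of one fragment — lossless.
Dependency preservation: MName → PName, ProjID; Client, ProjID → MName, MgrID are not contained in any single fragment, but the restricted closure of each left-hand side across the fragments still reaches the right-hand side; the remaining FDs each lie inside some fragment. All dependencies are preserved.

lossless and dependency-preserving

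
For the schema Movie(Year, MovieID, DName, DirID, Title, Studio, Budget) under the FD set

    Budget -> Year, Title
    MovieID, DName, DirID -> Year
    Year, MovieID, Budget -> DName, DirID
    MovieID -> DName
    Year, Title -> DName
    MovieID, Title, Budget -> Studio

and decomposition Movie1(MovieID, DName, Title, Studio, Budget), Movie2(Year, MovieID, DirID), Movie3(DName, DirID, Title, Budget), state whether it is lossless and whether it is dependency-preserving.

Lossless test (chase): Rows 1 and 3 agree on Budget; apply Budget→Year, Title and equate their Year, Title entries. Rows 1 and 2 agree on MovieID; apply MovieID→DName and equate their DName entries. No row becomes fully distinguished — the join is lossy.
Dependency preservation: the restricted closure of {Budget} across the fragments never reaches {Year, Title}, so Budget → Year, Title cannot be enforced without a join — not preserved.

lossy and not dependency-preserving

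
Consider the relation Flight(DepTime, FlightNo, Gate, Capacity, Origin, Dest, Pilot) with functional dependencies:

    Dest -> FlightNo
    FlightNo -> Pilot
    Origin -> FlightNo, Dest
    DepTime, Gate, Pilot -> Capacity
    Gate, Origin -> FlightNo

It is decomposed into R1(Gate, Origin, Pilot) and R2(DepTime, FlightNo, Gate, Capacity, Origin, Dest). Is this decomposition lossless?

Yes

Common attributes: R1 ∩ R2 = {Gate, Origin}.
Closure of {Gate, Origin}: Origin → FlightNo, Dest applies, adding FlightNo, Dest; FlightNo → Pilot applies, adding Pilot. So (Gate, Origin)⁺ = {FlightNo, Gate, Origin, Dest, Pilot}.
This closure contains every attribute of R1, so R1 ∩ R2 → R1. The join is lossless.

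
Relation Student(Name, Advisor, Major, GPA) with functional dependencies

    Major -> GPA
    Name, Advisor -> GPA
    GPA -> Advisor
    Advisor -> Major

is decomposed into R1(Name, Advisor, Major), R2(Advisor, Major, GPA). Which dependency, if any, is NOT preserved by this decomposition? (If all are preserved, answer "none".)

none

Major → GPA lies within R2.
Name, Advisor → GPA: restricted closure across fragments reaches GPA.
GPA → Advisor lies within R2.
Advisor → Major lies within R1.
Every dependency is enforceable on the fragments, so the decomposition is dependency-preserving.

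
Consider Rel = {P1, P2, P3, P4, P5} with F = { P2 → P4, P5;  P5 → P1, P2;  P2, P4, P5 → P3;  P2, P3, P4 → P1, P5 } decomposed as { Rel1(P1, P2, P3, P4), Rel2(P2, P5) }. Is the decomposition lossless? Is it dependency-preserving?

lossless and dependency-preserving

Lossless test: (P2)⁺ = {P1, P2, P3, P4, P5}, which contains all of one fragment — lossless.
Dependency preservation: P2 → P4, P5; P5 → P1, P2; P2, P4, P5 → P3; P2, P3, P4 → P1, P5 are not contained in any single fragment, but the restricted closure of each left-hand side across the fragments still reaches the right-hand side; the remaining FDs each lie inside some fragment. All dependencies are preserved.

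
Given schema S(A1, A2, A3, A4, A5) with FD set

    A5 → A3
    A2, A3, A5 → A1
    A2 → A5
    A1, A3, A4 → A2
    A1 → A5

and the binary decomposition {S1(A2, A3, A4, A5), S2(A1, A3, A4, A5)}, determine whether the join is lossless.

No

Common attributes: S1 ∩ S2 = {A3, A4, A5}.
No dependency enlarges {A3, A4, A5}, so (A3, A4, A5)⁺ = {A3, A4, A5}.
The closure contains neither all of S1 = {A2, A3, A4, A5} nor all of S2 = {A1, A3, A4, A5}, so the common attributes are not a superkey of either fragment. The join is lossy.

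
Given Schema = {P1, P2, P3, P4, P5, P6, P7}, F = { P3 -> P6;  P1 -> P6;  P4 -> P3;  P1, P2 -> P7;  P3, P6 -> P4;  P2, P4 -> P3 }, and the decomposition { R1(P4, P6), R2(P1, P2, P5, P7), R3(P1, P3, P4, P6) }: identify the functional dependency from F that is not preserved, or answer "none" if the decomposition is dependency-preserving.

none

P3 → P6 lies within R3.
P1 → P6 lies within R3.
P4 → P3 lies within R3.
P1, P2 → P7 lies within R2.
P3, P6 → P4 lies within R3.
P2, P4 → P3: restricted closure across fragments reaches P3.
Every dependency is enforceable on the fragments, so the decomposition is dependency-preserving.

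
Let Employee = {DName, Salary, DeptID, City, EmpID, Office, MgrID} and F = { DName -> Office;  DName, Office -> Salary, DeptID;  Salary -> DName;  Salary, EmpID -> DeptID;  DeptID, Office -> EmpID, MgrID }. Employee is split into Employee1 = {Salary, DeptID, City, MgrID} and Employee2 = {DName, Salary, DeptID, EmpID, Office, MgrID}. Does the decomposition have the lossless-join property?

Yes

Common attributes: Employee1 ∩ Employee2 = {Salary, DeptID, MgrID}.
Closure of {Salary, DeptID, MgrID}: Salary → DName applies, adding DName; DName → Office applies, adding Office; DeptID, Office → EmpID, MgrID applies, adding EmpID. So (Salary, DeptID, MgrID)⁺ = {DName, Salary, DeptID, EmpID, Office, MgrID}.
This closure contains every attribute of Employee2, so Employee1 ∩ Employee2 → Employee2. The join is lossless.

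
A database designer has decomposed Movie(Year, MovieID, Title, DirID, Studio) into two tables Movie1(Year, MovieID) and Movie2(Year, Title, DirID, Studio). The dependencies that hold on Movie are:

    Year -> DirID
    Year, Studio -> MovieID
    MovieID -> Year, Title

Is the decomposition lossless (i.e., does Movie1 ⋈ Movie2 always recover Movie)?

No

Common attributes: Movie1 ∩ Movie2 = {Year}.
Closure of {Year}: Year → DirID applies, adding DirID. So (Year)⁺ = {Year, DirID}.
The closure contains neither all of Movie1 = {Year, MovieID} nor all of Movie2 = {Year, Title, DirID, Studio}, so the common attributes are not a superkey of either fragment. The join is lossy.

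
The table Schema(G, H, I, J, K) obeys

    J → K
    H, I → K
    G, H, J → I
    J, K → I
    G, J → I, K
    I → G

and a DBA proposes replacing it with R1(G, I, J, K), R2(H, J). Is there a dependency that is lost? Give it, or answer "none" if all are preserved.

H, I → K

Check H, I → K: no single fragment contains all of {H, I, K}, and the restricted closure of {H, I} across the fragments never reaches {K}.
J → K is preserved.
G, H, J → I is preserved.
J, K → I is preserved.
G, J → I, K is preserved.
I → G is preserved.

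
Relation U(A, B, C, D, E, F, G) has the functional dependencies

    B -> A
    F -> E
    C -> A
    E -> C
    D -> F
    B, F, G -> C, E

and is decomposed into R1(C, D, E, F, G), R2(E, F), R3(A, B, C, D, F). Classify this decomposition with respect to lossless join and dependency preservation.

Lossless test (chase): Rows 1 and 3 agree on F; apply F→E and equate their E entries. Rows 1 and 3 agree on C; apply C→A and equate their A entries. Rows 1 and 2 agree on E; apply E→C and equate their C entries. Rows 1 and 2 agree on C; apply C→A and equate their A entries. No row becomes fully distinguished — the join is lossy.
Dependency preservation: B, F, G → C, E is not contained in any single fragment, but the restricted closure of its left-hand side across the fragments still reaches the right-hand side; the remaining FDs each lie inside some fragment. All dependencies are preserved.

lossy but dependency-preserving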